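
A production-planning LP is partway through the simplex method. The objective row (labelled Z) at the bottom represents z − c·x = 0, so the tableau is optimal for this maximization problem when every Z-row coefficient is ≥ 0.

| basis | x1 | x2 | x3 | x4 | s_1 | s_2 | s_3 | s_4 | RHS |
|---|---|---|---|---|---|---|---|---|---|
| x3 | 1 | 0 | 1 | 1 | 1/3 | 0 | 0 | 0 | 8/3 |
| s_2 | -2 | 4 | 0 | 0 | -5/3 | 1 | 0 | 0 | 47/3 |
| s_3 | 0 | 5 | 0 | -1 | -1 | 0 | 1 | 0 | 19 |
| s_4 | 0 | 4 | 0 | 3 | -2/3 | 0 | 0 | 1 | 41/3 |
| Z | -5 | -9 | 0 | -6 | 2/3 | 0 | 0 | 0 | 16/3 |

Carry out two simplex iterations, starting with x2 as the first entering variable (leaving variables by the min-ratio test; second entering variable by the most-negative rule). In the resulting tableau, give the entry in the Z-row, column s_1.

Ratio test on column x2 — row 1: entry 0 ≤ 0; row 2: (47/3)/4 = 47/12; row 3: 19/5 = 19/5; row 4: (41/3)/4 = 41/12. Minimum is 41/12 at row 4 (s_4 leaves); pivot element 4.
Divide row 4 by 4; eliminate column x2 from the other rows.
Second iteration: most negative Z-row entry is -5 in column x1, so x1 enters.
Ratio test on column x1 — row 1: (8/3)/1 = 8/3; row 2: entry -2 ≤ 0; row 3: entry 0 ≤ 0; row 4: entry 0 ≤ 0. Minimum is 8/3 at row 1 (x3 leaves); pivot element 1.
Divide row 1 by 1; eliminate column x1 from the other rows.
After both pivots, the entry at the Z-row, column s_1 is 5/6.

5/6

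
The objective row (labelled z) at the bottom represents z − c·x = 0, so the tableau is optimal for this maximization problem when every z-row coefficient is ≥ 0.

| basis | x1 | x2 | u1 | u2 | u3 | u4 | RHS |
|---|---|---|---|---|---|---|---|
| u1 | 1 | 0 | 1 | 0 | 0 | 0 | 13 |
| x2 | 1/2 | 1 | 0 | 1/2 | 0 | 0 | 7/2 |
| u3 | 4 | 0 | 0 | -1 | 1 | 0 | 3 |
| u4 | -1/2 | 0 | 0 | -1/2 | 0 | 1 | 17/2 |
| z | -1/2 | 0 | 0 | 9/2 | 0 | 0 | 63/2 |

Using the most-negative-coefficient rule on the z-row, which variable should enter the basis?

x1

Negative z-row entries: x1: -1/2.
The most negative is -1/2 in column x1, so x1 enters.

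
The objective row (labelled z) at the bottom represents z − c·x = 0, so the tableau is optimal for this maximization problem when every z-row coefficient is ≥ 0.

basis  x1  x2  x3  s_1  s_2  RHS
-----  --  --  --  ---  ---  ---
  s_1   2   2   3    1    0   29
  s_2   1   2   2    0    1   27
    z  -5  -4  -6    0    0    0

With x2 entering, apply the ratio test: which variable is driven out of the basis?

s_2

Column x2 entries and ratios — s_1: 29/2 = 29/2; s_2: 27/2 = 27/2.
Smallest ratio is 27/2 in the row of s_2, so s_2 leaves.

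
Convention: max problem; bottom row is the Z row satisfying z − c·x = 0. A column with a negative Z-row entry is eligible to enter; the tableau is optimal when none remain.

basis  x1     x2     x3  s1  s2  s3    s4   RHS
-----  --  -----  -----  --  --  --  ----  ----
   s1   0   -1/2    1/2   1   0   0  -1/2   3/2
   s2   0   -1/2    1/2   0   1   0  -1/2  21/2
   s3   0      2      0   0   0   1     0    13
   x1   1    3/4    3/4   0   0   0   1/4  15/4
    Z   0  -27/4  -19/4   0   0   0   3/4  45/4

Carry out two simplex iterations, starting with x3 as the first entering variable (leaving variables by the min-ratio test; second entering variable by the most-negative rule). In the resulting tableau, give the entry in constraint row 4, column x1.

2/3

Ratio test on column x3 — row 1: (3/2)/(1/2) = 3; row 2: (21/2)/(1/2) = 21; row 3: entry 0 ≤ 0; row 4: (15/4)/(3/4) = 5. Minimum is 3 at row 1 (s1 leaves); pivot element 1/2.
Divide row 1 by 1/2; eliminate column x3 from the other rows.
Second iteration: most negative Z-row entry is -23/2 in column x2, so x2 enters.
Ratio test on column x2 — row 1: entry -1 ≤ 0; row 2: entry 0 ≤ 0; row 3: 13/2 = 13/2; row 4: (3/2)/(3/2) = 1. Minimum is 1 at row 4 (x1 leaves); pivot element 3/2.
Divide row 4 by 3/2; eliminate column x2 from the other rows.
After both pivots, the entry at constraint row 4, column x1 is 2/3.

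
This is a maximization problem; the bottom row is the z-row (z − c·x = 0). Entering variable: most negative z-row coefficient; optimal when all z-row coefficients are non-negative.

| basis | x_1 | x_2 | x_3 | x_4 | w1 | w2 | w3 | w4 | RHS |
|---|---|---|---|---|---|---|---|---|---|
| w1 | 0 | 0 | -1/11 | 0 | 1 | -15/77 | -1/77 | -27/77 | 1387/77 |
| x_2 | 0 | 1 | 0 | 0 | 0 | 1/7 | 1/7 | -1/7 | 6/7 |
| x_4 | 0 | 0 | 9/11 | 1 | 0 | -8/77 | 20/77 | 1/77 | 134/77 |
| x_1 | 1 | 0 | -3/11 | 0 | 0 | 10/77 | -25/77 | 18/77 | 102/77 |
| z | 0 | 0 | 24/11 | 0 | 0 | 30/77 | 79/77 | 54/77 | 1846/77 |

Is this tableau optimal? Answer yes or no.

Every z-row coefficient is ≥ 0, so the tableau is optimal.

yes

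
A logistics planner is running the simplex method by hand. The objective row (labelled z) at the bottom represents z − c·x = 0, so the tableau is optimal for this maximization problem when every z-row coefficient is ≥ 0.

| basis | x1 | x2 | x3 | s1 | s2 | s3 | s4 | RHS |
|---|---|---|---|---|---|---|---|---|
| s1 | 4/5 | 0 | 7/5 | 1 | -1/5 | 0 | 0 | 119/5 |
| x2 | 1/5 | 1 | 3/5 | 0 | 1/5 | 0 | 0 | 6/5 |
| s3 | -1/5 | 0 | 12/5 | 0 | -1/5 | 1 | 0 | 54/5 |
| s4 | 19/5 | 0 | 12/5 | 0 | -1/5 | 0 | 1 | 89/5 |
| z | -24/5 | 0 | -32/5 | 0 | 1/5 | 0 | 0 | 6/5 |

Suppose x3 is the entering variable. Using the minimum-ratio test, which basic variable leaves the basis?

x2

Column x3 entries and ratios — s1: (119/5)/(7/5) = 17; x2: (6/5)/(3/5) = 2; s3: (54/5)/(12/5) = 9/2; s4: (89/5)/(12/5) = 89/12.
Smallest ratio is 2 in the row of x2, so x2 leaves.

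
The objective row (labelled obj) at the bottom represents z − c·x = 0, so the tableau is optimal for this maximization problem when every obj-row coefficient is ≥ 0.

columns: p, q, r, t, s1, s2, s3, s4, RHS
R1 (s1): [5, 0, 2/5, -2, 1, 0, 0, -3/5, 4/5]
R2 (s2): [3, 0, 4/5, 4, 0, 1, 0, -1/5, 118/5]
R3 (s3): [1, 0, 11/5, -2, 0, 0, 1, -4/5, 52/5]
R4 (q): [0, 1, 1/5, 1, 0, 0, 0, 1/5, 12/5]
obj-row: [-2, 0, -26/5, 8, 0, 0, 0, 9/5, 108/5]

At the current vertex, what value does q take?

12/5

q is basic (row 4); its value is the RHS of that row, 12/5.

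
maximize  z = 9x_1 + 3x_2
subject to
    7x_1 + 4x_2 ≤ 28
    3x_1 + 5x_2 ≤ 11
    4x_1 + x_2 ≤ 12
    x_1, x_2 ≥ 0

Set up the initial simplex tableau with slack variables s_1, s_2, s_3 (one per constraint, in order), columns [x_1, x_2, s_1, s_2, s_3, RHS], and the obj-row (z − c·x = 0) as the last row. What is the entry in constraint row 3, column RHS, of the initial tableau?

12

The RHS of constraint 3 is b_3 = 12.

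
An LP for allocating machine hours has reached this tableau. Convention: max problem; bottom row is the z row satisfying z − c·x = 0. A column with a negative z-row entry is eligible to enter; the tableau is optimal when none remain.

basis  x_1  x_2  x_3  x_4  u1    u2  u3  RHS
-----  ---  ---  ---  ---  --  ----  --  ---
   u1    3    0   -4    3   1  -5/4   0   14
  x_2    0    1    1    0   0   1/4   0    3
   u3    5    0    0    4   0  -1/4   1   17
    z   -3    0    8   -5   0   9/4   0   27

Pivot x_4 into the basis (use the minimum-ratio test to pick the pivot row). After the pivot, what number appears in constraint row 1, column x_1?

Ratio test on column x_4 — row 1: 14/3 = 14/3; row 2: entry 0 ≤ 0; row 3: 17/4 = 17/4. Minimum is 17/4 at row 3 (u3 leaves); pivot element 4.
Divide row 3 by 4; eliminate column x_4 from the other rows.
Row 1 update in column x_1: 3 − 3·(5/4) = -3/4.

-3/4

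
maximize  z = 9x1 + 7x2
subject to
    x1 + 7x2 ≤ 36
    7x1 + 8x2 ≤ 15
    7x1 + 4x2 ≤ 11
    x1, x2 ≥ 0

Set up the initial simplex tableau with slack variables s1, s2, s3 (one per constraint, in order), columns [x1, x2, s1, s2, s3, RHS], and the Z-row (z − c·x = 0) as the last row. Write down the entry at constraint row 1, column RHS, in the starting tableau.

36

The RHS of constraint 1 is b_1 = 36.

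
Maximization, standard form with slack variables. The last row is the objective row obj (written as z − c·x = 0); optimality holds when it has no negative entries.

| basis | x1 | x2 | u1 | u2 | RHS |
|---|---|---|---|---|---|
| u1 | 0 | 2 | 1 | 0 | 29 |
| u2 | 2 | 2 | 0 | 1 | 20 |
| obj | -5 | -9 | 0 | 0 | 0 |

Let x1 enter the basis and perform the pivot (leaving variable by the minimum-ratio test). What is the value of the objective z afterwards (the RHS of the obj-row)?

50

Ratio test on column x1 — row 1: entry 0 ≤ 0; row 2: 20/2 = 10. Minimum is 10 at row 2 (u2 leaves); pivot element 2.
Pivot on row 2; the obj-row RHS becomes 0 − (-5)·10 = 50.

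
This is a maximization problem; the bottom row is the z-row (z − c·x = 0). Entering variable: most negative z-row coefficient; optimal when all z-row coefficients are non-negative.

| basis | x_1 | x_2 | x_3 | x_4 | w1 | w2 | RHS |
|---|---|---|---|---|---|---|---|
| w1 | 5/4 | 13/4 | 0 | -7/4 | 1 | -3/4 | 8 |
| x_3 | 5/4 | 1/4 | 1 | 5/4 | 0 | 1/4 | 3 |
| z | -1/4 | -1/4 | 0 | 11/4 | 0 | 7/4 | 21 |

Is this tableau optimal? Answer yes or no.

The z-row has a negative entry -1/4 in column x_1, so it is not optimal.

no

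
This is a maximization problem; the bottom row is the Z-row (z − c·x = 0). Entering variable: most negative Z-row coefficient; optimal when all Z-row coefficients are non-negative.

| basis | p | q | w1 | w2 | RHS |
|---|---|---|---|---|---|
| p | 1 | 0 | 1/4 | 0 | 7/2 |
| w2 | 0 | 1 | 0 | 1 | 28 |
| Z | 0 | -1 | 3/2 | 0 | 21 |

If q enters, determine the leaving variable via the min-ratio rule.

w2

Column q entries and ratios — p: 0 ≤ 0, skip; w2: 28/1 = 28.
Smallest ratio is 28 in the row of w2, so w2 leaves.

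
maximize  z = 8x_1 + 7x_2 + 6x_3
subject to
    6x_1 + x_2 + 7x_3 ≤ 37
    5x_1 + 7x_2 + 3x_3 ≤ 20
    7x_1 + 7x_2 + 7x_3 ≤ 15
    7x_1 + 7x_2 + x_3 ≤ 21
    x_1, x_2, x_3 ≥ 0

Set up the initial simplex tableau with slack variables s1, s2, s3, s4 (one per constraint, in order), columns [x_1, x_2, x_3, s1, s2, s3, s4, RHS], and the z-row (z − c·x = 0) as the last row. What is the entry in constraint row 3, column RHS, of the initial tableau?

15

The RHS of constraint 3 is b_3 = 15.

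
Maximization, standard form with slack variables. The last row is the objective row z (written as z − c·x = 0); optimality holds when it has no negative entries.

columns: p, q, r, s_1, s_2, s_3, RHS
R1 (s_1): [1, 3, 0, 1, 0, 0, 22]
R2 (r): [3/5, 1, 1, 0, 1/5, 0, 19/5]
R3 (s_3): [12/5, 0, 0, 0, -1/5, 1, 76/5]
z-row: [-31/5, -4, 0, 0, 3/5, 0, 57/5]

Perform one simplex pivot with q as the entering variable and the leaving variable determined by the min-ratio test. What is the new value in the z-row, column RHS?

133/5

Ratio test on column q — row 1: 22/3 = 22/3; row 2: (19/5)/1 = 19/5; row 3: entry 0 ≤ 0. Minimum is 19/5 at row 2 (r leaves); pivot element 1.
Divide row 2 by 1; eliminate column q from the other rows.
z-row update in column RHS: 57/5 − (-4)·(19/5) = 133/5.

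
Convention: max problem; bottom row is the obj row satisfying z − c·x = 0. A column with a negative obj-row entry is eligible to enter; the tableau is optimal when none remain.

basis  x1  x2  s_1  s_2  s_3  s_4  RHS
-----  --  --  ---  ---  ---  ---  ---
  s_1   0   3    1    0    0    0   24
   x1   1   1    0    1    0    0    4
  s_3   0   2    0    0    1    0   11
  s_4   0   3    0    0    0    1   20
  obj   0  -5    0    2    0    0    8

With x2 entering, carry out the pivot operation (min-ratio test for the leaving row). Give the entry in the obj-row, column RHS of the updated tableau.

28

Ratio test on column x2 — row 1: 24/3 = 8; row 2: 4/1 = 4; row 3: 11/2 = 11/2; row 4: 20/3 = 20/3. Minimum is 4 at row 2 (x1 leaves); pivot element 1.
Divide row 2 by 1; eliminate column x2 from the other rows.
obj-row update in column RHS: 8 − (-5)·4 = 28.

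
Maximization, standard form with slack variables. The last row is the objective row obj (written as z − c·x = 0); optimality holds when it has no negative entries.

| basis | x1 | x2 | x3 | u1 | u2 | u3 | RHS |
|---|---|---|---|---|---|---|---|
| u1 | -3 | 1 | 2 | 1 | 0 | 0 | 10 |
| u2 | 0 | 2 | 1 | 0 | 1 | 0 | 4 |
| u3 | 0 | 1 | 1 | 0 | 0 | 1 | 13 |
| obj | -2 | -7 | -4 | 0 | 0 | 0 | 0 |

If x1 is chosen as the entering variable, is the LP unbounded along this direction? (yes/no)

Every constraint-row entry in column x1 is ≤ 0, so increasing x1 is unbounded.

yes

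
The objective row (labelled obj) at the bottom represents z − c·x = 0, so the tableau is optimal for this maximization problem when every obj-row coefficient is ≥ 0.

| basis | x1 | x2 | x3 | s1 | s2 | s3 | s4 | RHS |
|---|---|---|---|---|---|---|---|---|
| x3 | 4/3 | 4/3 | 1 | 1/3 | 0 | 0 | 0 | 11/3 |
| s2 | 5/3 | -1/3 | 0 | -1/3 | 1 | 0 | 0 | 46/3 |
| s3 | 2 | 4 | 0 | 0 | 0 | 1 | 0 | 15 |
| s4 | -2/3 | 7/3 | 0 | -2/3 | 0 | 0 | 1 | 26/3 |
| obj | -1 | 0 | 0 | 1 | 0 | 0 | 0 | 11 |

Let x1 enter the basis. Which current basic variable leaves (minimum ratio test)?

Column x1 entries and ratios — x3: (11/3)/(4/3) = 11/4; s2: (46/3)/(5/3) = 46/5; s3: 15/2 = 15/2; s4: -2/3 ≤ 0, skip.
Smallest ratio is 11/4 in the row of x3, so x3 leaves.

x3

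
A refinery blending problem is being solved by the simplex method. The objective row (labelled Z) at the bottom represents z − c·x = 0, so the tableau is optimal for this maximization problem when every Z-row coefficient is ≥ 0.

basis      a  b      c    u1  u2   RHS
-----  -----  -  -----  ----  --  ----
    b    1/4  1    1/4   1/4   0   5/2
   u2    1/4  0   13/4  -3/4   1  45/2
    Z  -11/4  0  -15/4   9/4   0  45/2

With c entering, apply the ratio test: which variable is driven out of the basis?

Column c entries and ratios — b: (5/2)/(1/4) = 10; u2: (45/2)/(13/4) = 90/13.
Smallest ratio is 90/13 in the row of u2, so u2 leaves.

u2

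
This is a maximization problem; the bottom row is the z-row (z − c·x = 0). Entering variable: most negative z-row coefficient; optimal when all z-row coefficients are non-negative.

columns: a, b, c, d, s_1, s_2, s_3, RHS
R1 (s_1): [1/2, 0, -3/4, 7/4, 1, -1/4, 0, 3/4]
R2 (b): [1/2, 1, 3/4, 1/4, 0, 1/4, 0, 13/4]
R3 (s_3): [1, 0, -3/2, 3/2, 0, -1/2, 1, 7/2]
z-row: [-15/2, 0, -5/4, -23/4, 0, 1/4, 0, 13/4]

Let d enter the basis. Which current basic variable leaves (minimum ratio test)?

Column d entries and ratios — s_1: (3/4)/(7/4) = 3/7; b: (13/4)/(1/4) = 13; s_3: (7/2)/(3/2) = 7/3.
Smallest ratio is 3/7 in the row of s_1, so s_1 leaves.

s_1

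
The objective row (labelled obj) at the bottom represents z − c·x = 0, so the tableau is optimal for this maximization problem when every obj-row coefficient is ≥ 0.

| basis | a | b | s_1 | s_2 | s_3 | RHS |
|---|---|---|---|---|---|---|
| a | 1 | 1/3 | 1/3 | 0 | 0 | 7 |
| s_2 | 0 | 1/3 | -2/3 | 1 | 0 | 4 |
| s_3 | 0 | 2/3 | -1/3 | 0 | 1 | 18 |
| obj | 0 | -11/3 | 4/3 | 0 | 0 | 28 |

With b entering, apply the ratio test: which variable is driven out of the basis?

Column b entries and ratios — a: 7/(1/3) = 21; s_2: 4/(1/3) = 12; s_3: 18/(2/3) = 27.
Smallest ratio is 12 in the row of s_2, so s_2 leaves.

s_2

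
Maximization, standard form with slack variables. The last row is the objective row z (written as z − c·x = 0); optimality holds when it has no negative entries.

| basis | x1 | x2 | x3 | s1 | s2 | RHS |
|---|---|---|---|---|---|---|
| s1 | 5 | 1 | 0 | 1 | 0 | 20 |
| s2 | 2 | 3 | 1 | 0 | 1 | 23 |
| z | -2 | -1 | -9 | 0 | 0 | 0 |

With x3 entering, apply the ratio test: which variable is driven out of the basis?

s2

Column x3 entries and ratios — s1: 0 ≤ 0, skip; s2: 23/1 = 23.
Smallest ratio is 23 in the row of s2, so s2 leaves.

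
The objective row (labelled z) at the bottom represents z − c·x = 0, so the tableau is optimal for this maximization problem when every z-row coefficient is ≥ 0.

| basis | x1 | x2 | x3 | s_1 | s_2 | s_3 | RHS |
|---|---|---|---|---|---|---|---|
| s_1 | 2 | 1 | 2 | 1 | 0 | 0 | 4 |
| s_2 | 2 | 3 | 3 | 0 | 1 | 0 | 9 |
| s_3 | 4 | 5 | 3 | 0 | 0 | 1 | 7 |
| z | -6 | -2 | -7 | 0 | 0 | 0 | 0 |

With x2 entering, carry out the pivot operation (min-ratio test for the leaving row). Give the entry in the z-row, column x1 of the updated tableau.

-22/5

Ratio test on column x2 — row 1: 4/1 = 4; row 2: 9/3 = 3; row 3: 7/5 = 7/5. Minimum is 7/5 at row 3 (s_3 leaves); pivot element 5.
Divide row 3 by 5; eliminate column x2 from the other rows.
z-row update in column x1: -6 − (-2)·(4/5) = -22/5.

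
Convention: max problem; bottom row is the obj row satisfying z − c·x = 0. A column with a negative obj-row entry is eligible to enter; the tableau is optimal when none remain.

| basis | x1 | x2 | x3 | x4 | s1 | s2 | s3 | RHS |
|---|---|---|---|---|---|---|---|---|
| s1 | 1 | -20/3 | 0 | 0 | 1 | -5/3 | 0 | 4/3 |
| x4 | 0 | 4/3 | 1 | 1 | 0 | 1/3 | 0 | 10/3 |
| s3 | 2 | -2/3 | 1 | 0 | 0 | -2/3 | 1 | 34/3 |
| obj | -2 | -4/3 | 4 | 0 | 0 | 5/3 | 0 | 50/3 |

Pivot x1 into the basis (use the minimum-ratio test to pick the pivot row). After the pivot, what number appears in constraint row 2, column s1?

0

Ratio test on column x1 — row 1: (4/3)/1 = 4/3; row 2: entry 0 ≤ 0; row 3: (34/3)/2 = 17/3. Minimum is 4/3 at row 1 (s1 leaves); pivot element 1.
Divide row 1 by 1; eliminate column x1 from the other rows.
Row 2 update in column s1: 0 − 0·1 = 0.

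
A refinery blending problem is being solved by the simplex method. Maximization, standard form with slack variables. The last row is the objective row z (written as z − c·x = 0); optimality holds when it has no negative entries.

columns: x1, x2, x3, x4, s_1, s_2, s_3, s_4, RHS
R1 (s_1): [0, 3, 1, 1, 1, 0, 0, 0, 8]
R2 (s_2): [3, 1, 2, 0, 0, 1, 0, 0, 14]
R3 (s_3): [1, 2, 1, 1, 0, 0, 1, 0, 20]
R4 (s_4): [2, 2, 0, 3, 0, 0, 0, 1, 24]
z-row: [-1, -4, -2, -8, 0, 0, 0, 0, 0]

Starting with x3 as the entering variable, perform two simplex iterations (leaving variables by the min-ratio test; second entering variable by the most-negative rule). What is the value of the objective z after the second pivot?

22

Ratio test on column x3 — row 1: 8/1 = 8; row 2: 14/2 = 7; row 3: 20/1 = 20; row 4: entry 0 ≤ 0. Minimum is 7 at row 2 (s_2 leaves); pivot element 2.
Pivot on row 2; the z-row RHS becomes 0 − (-2)·7 = 14.
Next entering variable (most negative z-row entry -8): x4.
Ratio test on column x4 — row 1: 1/1 = 1; row 2: entry 0 ≤ 0; row 3: 13/1 = 13; row 4: 24/3 = 8. Minimum is 1 at row 1 (s_1 leaves); pivot element 1.
After the second pivot the z-row RHS is 14 − (-8)·1 = 22.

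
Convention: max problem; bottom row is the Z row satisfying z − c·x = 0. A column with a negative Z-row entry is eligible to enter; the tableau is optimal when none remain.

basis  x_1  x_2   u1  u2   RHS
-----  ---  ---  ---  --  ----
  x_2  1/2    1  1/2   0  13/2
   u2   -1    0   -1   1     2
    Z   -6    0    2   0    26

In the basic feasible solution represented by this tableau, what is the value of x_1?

x_1 is not in the basis, so in the current basic feasible solution x_1 = 0.

0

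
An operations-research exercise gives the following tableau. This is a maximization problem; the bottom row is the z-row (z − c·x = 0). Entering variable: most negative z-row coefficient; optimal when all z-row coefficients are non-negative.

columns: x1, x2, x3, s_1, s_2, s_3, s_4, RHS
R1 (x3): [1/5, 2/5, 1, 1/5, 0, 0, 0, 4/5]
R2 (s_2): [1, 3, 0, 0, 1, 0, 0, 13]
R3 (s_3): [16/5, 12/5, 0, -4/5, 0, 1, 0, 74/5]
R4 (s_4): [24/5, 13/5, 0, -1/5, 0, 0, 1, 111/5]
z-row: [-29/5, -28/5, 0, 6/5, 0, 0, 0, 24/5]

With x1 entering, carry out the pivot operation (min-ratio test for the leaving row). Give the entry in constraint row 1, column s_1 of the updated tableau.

1

Ratio test on column x1 — row 1: (4/5)/(1/5) = 4; row 2: 13/1 = 13; row 3: (74/5)/(16/5) = 37/8; row 4: (111/5)/(24/5) = 37/8. Minimum is 4 at row 1 (x3 leaves); pivot element 1/5.
Divide row 1 by 1/5; eliminate column x1 from the other rows.
In the new row 1, the s_1 entry is the old entry divided by the pivot: (1/5)/(1/5) = 1.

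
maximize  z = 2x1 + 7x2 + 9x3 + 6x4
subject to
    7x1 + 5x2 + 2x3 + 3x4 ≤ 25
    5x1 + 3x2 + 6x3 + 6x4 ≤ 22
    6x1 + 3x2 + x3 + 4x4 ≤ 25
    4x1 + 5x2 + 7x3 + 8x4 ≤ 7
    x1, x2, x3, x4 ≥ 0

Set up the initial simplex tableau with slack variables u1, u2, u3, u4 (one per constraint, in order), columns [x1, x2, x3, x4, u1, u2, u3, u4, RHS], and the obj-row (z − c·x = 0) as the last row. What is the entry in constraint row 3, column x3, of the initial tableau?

Constraint 3 has coefficient 1 on x3.

1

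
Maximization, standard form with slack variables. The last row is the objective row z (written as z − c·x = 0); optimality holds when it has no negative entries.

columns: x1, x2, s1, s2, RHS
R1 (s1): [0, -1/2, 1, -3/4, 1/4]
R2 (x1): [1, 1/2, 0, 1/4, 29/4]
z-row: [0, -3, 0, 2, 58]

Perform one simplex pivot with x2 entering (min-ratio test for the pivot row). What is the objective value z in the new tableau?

203/2

Ratio test on column x2 — row 1: entry -1/2 ≤ 0; row 2: (29/4)/(1/2) = 29/2. Minimum is 29/2 at row 2 (x1 leaves); pivot element 1/2.
Pivot on row 2; the z-row RHS becomes 58 − (-3)·(29/2) = 203/2.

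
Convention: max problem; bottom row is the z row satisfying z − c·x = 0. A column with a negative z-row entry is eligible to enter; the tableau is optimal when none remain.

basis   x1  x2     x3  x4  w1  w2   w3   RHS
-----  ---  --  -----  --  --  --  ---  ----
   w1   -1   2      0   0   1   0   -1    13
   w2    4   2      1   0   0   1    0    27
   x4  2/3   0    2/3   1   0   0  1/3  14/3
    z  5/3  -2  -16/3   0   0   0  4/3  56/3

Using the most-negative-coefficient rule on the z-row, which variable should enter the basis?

Negative z-row entries: x2: -2, x3: -16/3.
The most negative is -16/3 in column x3, so x3 enters.

x3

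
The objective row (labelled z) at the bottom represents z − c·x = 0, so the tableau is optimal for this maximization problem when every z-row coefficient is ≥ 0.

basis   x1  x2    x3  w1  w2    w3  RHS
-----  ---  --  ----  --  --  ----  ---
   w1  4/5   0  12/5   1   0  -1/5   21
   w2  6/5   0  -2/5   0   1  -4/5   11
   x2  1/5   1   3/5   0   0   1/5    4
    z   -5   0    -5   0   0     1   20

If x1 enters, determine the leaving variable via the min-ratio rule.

Column x1 entries and ratios — w1: 21/(4/5) = 105/4; w2: 11/(6/5) = 55/6; x2: 4/(1/5) = 20.
Smallest ratio is 55/6 in the row of w2, so w2 leaves.

w2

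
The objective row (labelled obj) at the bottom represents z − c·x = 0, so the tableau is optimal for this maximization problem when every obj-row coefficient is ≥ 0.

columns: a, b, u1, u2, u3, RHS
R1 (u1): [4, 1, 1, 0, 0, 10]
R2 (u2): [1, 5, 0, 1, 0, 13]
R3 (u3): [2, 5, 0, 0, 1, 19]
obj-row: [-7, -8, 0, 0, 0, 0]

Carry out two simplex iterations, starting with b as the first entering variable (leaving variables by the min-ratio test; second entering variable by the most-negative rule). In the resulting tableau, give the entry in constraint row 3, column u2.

Ratio test on column b — row 1: 10/1 = 10; row 2: 13/5 = 13/5; row 3: 19/5 = 19/5. Minimum is 13/5 at row 2 (u2 leaves); pivot element 5.
Divide row 2 by 5; eliminate column b from the other rows.
Second iteration: most negative obj-row entry is -27/5 in column a, so a enters.
Ratio test on column a — row 1: (37/5)/(19/5) = 37/19; row 2: (13/5)/(1/5) = 13; row 3: 6/1 = 6. Minimum is 37/19 at row 1 (u1 leaves); pivot element 19/5.
Divide row 1 by 19/5; eliminate column a from the other rows.
After both pivots, the entry at constraint row 3, column u2 is -18/19.

-18/19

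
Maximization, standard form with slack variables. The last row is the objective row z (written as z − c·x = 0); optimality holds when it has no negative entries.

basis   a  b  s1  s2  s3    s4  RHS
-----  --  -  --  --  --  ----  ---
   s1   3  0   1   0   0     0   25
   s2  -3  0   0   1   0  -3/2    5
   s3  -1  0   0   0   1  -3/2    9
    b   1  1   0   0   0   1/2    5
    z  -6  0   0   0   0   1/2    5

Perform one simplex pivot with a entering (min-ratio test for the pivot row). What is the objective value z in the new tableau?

Ratio test on column a — row 1: 25/3 = 25/3; row 2: entry -3 ≤ 0; row 3: entry -1 ≤ 0; row 4: 5/1 = 5. Minimum is 5 at row 4 (b leaves); pivot element 1.
Pivot on row 4; the z-row RHS becomes 5 − (-6)·5 = 35.

35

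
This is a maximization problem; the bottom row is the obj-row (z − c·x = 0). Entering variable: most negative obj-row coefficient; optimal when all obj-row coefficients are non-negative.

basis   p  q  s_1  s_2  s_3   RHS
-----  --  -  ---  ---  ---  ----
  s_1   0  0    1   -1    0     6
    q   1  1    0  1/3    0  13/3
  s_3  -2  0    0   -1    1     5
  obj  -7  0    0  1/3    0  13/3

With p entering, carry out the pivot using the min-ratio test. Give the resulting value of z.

Ratio test on column p — row 1: entry 0 ≤ 0; row 2: (13/3)/1 = 13/3; row 3: entry -2 ≤ 0. Minimum is 13/3 at row 2 (q leaves); pivot element 1.
Pivot on row 2; the obj-row RHS becomes 13/3 − (-7)·(13/3) = 104/3.

104/3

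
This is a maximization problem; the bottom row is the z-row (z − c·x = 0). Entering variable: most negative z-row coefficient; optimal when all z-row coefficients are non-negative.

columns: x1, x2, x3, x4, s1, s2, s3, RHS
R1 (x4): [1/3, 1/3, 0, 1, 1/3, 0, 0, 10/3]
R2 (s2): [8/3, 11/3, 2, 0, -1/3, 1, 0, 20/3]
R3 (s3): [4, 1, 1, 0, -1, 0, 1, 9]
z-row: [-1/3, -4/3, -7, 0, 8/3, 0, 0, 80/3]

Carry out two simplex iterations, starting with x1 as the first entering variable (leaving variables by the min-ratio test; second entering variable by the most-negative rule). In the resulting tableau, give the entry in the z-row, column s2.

Ratio test on column x1 — row 1: (10/3)/(1/3) = 10; row 2: (20/3)/(8/3) = 5/2; row 3: 9/4 = 9/4. Minimum is 9/4 at row 3 (s3 leaves); pivot element 4.
Divide row 3 by 4; eliminate column x1 from the other rows.
Second iteration: most negative z-row entry is -83/12 in column x3, so x3 enters.
Ratio test on column x3 — row 1: entry -1/12 ≤ 0; row 2: (2/3)/(4/3) = 1/2; row 3: (9/4)/(1/4) = 9. Minimum is 1/2 at row 2 (s2 leaves); pivot element 4/3.
Divide row 2 by 4/3; eliminate column x3 from the other rows.
After both pivots, the entry at the z-row, column s2 is 83/16.

83/16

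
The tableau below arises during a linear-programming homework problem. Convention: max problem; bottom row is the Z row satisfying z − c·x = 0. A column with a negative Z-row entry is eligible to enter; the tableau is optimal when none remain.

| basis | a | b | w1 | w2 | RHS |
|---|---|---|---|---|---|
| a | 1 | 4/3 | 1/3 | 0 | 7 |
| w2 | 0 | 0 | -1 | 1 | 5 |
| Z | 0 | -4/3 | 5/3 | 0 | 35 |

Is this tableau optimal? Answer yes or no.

The Z-row has a negative entry -4/3 in column b, so it is not optimal.

no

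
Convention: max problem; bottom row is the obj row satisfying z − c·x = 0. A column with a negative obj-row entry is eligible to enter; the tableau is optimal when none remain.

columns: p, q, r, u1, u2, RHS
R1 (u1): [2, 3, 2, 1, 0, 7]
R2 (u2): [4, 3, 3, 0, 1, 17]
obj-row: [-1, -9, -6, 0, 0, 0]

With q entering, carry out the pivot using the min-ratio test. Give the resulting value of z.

21

Ratio test on column q — row 1: 7/3 = 7/3; row 2: 17/3 = 17/3. Minimum is 7/3 at row 1 (u1 leaves); pivot element 3.
Pivot on row 1; the obj-row RHS becomes 0 − (-9)·(7/3) = 21.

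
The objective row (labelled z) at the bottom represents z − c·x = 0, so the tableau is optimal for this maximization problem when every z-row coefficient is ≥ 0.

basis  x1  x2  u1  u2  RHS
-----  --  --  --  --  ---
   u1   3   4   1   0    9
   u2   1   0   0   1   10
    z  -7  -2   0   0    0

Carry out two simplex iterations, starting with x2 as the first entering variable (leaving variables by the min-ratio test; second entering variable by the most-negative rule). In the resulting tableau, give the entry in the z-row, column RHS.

Ratio test on column x2 — row 1: 9/4 = 9/4; row 2: entry 0 ≤ 0. Minimum is 9/4 at row 1 (u1 leaves); pivot element 4.
Divide row 1 by 4; eliminate column x2 from the other rows.
Second iteration: most negative z-row entry is -11/2 in column x1, so x1 enters.
Ratio test on column x1 — row 1: (9/4)/(3/4) = 3; row 2: 10/1 = 10. Minimum is 3 at row 1 (x2 leaves); pivot element 3/4.
Divide row 1 by 3/4; eliminate column x1 from the other rows.
After both pivots, the entry at the z-row, column RHS is 21.

21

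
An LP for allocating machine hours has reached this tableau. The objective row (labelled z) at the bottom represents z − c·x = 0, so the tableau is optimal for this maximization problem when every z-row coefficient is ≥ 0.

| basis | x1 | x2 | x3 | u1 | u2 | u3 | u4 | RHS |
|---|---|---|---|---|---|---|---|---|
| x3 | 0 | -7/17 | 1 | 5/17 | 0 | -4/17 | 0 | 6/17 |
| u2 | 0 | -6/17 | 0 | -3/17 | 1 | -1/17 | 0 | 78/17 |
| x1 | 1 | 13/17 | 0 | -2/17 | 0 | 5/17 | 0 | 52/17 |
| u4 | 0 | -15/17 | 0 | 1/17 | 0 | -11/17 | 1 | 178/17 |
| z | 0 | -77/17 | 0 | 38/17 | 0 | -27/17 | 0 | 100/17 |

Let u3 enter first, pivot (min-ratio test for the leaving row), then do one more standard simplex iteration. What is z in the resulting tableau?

Ratio test on column u3 — row 1: entry -4/17 ≤ 0; row 2: entry -1/17 ≤ 0; row 3: (52/17)/(5/17) = 52/5; row 4: entry -11/17 ≤ 0. Minimum is 52/5 at row 3 (x1 leaves); pivot element 5/17.
Pivot on row 3; the z-row RHS becomes 100/17 − (-27/17)·(52/5) = 112/5.
Next entering variable (most negative z-row entry -2/5): x2.
Ratio test on column x2 — row 1: (14/5)/(1/5) = 14; row 2: entry -1/5 ≤ 0; row 3: (52/5)/(13/5) = 4; row 4: (86/5)/(4/5) = 43/2. Minimum is 4 at row 3 (u3 leaves); pivot element 13/5.
After the second pivot the z-row RHS is 112/5 − (-2/5)·4 = 24.

24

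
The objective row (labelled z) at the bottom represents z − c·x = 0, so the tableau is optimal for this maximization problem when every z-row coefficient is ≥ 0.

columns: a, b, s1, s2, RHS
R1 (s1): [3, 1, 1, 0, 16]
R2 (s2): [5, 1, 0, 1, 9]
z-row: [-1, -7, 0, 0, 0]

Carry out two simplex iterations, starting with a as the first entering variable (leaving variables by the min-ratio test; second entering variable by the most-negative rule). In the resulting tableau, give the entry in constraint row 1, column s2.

Ratio test on column a — row 1: 16/3 = 16/3; row 2: 9/5 = 9/5. Minimum is 9/5 at row 2 (s2 leaves); pivot element 5.
Divide row 2 by 5; eliminate column a from the other rows.
Second iteration: most negative z-row entry is -34/5 in column b, so b enters.
Ratio test on column b — row 1: (53/5)/(2/5) = 53/2; row 2: (9/5)/(1/5) = 9. Minimum is 9 at row 2 (a leaves); pivot element 1/5.
Divide row 2 by 1/5; eliminate column b from the other rows.
After both pivots, the entry at constraint row 1, column s2 is -1.

-1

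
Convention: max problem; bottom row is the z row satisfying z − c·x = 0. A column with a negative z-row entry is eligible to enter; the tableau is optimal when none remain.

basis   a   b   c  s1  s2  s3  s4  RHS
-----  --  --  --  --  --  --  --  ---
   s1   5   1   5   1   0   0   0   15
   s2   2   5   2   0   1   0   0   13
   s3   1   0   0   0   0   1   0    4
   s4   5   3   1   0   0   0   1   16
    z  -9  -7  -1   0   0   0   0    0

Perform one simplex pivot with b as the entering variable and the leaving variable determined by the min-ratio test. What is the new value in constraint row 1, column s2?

-1/5

Ratio test on column b — row 1: 15/1 = 15; row 2: 13/5 = 13/5; row 3: entry 0 ≤ 0; row 4: 16/3 = 16/3. Minimum is 13/5 at row 2 (s2 leaves); pivot element 5.
Divide row 2 by 5; eliminate column b from the other rows.
Row 1 update in column s2: 0 − 1·(1/5) = -1/5.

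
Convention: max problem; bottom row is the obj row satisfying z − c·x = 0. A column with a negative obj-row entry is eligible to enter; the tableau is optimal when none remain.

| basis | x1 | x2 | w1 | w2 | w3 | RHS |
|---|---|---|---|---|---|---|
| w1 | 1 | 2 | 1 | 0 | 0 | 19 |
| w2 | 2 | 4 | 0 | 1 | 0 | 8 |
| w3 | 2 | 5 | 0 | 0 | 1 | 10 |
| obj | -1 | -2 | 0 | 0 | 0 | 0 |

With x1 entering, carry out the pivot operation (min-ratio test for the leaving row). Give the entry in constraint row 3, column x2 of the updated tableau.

1

Ratio test on column x1 — row 1: 19/1 = 19; row 2: 8/2 = 4; row 3: 10/2 = 5. Minimum is 4 at row 2 (w2 leaves); pivot element 2.
Divide row 2 by 2; eliminate column x1 from the other rows.
Row 3 update in column x2: 5 − 2·2 = 1.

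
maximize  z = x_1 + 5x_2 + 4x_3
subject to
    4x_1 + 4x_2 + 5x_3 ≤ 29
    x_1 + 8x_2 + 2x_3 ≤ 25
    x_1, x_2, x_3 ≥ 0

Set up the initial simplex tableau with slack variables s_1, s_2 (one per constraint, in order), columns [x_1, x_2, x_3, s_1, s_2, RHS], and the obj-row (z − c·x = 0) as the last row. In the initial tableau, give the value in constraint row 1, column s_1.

Slack s_1 belongs to constraint 1; its column is the unit vector e_1, so the entry in row 1 is 1.

1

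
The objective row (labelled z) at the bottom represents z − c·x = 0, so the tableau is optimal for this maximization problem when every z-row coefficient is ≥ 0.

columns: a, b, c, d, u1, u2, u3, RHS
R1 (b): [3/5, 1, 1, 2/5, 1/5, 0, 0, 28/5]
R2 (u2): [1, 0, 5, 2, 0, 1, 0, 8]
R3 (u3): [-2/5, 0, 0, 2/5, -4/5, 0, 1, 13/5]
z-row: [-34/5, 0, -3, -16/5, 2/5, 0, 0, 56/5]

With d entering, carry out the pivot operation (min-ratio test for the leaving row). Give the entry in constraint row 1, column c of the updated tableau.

Ratio test on column d — row 1: (28/5)/(2/5) = 14; row 2: 8/2 = 4; row 3: (13/5)/(2/5) = 13/2. Minimum is 4 at row 2 (u2 leaves); pivot element 2.
Divide row 2 by 2; eliminate column d from the other rows.
Row 1 update in column c: 1 − (2/5)·(5/2) = 0.

0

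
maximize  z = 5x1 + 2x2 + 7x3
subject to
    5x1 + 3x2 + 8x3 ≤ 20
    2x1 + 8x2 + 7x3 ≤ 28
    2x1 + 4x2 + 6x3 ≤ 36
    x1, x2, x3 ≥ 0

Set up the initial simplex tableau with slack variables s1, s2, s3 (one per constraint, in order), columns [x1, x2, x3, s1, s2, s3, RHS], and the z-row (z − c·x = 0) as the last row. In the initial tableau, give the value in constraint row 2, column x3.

7

Constraint 2 has coefficient 7 on x3.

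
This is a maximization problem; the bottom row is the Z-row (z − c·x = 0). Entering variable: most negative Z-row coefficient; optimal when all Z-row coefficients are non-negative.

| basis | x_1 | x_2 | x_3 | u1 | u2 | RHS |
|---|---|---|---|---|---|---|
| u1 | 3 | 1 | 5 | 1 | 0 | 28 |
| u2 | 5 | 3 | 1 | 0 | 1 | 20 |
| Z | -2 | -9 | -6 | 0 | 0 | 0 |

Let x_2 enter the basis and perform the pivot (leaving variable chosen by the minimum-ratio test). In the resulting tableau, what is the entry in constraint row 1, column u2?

-1/3

Ratio test on column x_2 — row 1: 28/1 = 28; row 2: 20/3 = 20/3. Minimum is 20/3 at row 2 (u2 leaves); pivot element 3.
Divide row 2 by 3; eliminate column x_2 from the other rows.
Row 1 update in column u2: 0 − 1·(1/3) = -1/3.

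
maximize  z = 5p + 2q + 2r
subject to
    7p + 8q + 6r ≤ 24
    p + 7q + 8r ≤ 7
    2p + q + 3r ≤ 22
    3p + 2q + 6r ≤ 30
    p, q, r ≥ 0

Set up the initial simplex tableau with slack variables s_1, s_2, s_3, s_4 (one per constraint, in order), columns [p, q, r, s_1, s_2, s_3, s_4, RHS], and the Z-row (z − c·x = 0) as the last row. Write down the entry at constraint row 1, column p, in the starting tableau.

Constraint 1 has coefficient 7 on p.

7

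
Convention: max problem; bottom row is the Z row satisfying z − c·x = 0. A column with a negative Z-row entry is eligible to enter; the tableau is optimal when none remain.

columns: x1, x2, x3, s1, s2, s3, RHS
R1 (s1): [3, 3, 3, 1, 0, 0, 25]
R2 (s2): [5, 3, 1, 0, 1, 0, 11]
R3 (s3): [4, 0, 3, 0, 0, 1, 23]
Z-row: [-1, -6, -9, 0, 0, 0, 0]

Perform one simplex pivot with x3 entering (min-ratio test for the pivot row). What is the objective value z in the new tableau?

Ratio test on column x3 — row 1: 25/3 = 25/3; row 2: 11/1 = 11; row 3: 23/3 = 23/3. Minimum is 23/3 at row 3 (s3 leaves); pivot element 3.
Pivot on row 3; the Z-row RHS becomes 0 − (-9)·(23/3) = 69.

69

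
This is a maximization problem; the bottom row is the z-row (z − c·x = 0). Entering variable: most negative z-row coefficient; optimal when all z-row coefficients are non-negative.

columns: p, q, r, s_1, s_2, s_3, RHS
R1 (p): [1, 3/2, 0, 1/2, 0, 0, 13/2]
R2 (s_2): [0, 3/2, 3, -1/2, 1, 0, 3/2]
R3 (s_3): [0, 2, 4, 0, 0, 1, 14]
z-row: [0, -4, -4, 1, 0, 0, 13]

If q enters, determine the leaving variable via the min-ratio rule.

Column q entries and ratios — p: (13/2)/(3/2) = 13/3; s_2: (3/2)/(3/2) = 1; s_3: 14/2 = 7.
Smallest ratio is 1 in the row of s_2, so s_2 leaves.

s_2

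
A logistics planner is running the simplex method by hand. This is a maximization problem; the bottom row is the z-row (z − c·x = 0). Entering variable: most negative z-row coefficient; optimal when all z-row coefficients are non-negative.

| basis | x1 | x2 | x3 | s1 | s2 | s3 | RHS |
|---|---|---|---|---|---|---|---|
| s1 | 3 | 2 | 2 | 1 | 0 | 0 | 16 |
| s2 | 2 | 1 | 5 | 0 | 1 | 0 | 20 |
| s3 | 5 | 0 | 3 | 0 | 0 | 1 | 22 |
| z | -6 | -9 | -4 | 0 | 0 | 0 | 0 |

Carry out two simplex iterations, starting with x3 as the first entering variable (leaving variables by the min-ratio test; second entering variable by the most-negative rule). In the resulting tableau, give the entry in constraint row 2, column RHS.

3

Ratio test on column x3 — row 1: 16/2 = 8; row 2: 20/5 = 4; row 3: 22/3 = 22/3. Minimum is 4 at row 2 (s2 leaves); pivot element 5.
Divide row 2 by 5; eliminate column x3 from the other rows.
Second iteration: most negative z-row entry is -41/5 in column x2, so x2 enters.
Ratio test on column x2 — row 1: 8/(8/5) = 5; row 2: 4/(1/5) = 20; row 3: entry -3/5 ≤ 0. Minimum is 5 at row 1 (s1 leaves); pivot element 8/5.
Divide row 1 by 8/5; eliminate column x2 from the other rows.
After both pivots, the entry at constraint row 2, column RHS is 3.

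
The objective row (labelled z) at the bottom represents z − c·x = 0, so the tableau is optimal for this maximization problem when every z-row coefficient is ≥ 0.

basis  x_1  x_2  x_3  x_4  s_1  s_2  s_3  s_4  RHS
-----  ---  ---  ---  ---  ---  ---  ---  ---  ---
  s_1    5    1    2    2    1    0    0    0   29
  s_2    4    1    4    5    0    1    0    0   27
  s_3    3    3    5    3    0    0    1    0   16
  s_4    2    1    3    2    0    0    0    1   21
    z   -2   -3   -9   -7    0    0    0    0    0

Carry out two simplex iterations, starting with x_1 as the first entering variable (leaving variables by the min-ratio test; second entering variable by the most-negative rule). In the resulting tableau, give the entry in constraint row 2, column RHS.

71/5

Ratio test on column x_1 — row 1: 29/5 = 29/5; row 2: 27/4 = 27/4; row 3: 16/3 = 16/3; row 4: 21/2 = 21/2. Minimum is 16/3 at row 3 (s_3 leaves); pivot element 3.
Divide row 3 by 3; eliminate column x_1 from the other rows.
Second iteration: most negative z-row entry is -17/3 in column x_3, so x_3 enters.
Ratio test on column x_3 — row 1: entry -19/3 ≤ 0; row 2: entry -8/3 ≤ 0; row 3: (16/3)/(5/3) = 16/5; row 4: entry -1/3 ≤ 0. Minimum is 16/5 at row 3 (x_1 leaves); pivot element 5/3.
Divide row 3 by 5/3; eliminate column x_3 from the other rows.
After both pivots, the entry at constraint row 2, column RHS is 71/5.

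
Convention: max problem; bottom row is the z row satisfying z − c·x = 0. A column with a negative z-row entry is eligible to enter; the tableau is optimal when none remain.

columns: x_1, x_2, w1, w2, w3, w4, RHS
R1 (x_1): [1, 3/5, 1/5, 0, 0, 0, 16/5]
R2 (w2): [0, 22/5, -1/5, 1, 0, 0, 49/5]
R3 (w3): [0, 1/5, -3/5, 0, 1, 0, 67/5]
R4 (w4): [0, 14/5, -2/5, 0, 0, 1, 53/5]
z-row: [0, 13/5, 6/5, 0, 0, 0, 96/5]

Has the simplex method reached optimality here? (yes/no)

Every z-row coefficient is ≥ 0, so the tableau is optimal.

yes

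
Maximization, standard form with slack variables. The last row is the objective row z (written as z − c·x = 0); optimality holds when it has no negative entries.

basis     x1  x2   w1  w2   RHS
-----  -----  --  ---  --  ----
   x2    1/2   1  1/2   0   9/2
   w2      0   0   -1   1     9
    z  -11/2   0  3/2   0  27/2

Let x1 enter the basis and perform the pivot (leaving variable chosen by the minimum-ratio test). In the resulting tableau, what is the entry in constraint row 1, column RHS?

Ratio test on column x1 — row 1: (9/2)/(1/2) = 9; row 2: entry 0 ≤ 0. Minimum is 9 at row 1 (x2 leaves); pivot element 1/2.
Divide row 1 by 1/2; eliminate column x1 from the other rows.
In the new row 1, the RHS entry is the old entry divided by the pivot: (9/2)/(1/2) = 9.

9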